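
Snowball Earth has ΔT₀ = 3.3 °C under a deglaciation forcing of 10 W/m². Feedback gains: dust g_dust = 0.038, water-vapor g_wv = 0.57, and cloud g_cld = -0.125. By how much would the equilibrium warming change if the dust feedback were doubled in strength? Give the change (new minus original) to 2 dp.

Original: g = 0.483, ΔT = 3.3/(1−0.483) = 6.3830 °C.
With doubled dust: g' = 0.521, ΔT' = 3.3/(1−0.521) = 6.8894 °C.
Change = 6.8894 − 6.3830 = 0.51 °C.

0.51 °C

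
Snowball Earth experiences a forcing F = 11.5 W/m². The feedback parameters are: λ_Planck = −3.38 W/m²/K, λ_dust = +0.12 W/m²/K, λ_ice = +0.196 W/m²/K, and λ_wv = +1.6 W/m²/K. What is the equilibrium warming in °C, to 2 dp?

7.86 °C

Net feedback parameter λ = (−3.38) + (+0.12) + (+0.196) + (+1.6) = -1.464 W/m²/K.
ΔT = −F/λ = −11.5/(-1.464) = 7.86 °C.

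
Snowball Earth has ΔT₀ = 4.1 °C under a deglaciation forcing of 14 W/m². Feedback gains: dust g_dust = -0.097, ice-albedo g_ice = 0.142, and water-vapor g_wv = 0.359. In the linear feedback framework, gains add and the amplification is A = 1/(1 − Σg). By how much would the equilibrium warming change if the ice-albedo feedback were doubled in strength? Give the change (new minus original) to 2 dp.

Original: g = 0.404, ΔT = 4.1/(1−0.404) = 6.8792 °C.
With doubled ice-albedo: g' = 0.546, ΔT' = 4.1/(1−0.546) = 9.0308 °C.
Change = 9.0308 − 6.8792 = 2.15 °C.

2.15 °C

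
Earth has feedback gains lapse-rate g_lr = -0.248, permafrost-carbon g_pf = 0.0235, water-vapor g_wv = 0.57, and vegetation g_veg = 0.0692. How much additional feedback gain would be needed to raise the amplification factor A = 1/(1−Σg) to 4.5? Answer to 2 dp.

Current total gain = 0.4147.
Target gain for A = 4.5: g* = 1 − 1/4.5 = 0.7778.
Additional gain needed = 0.7778 − 0.4147 = 0.36.

0.36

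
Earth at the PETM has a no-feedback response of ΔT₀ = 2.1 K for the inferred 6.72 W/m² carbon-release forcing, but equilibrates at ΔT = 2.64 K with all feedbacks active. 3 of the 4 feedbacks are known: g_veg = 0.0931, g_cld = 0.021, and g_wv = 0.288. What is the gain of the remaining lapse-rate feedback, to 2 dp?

Amplification A = ΔT/ΔT₀ = 2.64/2.1 = 1.257.
Total gain g = 1 − 1/A = 1 − 1/1.257 = 0.2045.
Known gains sum to 0.0931 + 0.021 + 0.288 = 0.4021.
g_lr = 0.2045 − 0.4021 = -0.20.

-0.20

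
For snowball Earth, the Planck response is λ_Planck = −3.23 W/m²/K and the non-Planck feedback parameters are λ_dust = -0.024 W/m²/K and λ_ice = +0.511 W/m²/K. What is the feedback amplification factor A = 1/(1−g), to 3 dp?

1.178

Convert to gains: g_dust = -0.024/3.23 = -0.00743; g_ice = 0.511/3.23 = 0.1582.
Total gain g = 0.15077.
A = 1/(1 − 0.15077) = 1.178.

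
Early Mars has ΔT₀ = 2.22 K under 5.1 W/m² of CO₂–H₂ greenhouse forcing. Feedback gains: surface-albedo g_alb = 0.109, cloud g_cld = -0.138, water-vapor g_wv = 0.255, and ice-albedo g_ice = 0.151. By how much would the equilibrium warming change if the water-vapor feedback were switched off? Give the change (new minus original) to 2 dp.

-1.03 K

Original: g = 0.377, ΔT = 2.22/(1−0.377) = 3.5634 K.
Without water-vapor: g' = 0.122, ΔT' = 2.22/(1−0.122) = 2.5285 K.
Change = 2.5285 − 3.5634 = -1.03 K.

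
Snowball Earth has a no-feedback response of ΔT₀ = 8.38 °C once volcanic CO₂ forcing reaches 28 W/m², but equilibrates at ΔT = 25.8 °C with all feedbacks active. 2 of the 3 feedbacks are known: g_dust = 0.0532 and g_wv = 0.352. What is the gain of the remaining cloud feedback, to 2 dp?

0.27

Amplification A = ΔT/ΔT₀ = 25.8/8.38 = 3.079.
Total gain g = 1 − 1/A = 1 − 1/3.079 = 0.6752.
Known gains sum to 0.0532 + 0.352 = 0.4052.
g_cld = 0.6752 − 0.4052 = 0.27.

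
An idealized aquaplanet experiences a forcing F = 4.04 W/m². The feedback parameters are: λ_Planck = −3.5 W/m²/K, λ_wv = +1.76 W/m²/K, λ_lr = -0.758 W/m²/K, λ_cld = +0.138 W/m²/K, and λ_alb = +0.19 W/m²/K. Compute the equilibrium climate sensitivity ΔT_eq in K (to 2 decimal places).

1.86 K

Net feedback parameter λ = (−3.5) + (+1.76) + (-0.758) + (+0.138) + (+0.19) = -2.17 W/m²/K.
ΔT = −F/λ = −4.04/(-2.17) = 1.86 K.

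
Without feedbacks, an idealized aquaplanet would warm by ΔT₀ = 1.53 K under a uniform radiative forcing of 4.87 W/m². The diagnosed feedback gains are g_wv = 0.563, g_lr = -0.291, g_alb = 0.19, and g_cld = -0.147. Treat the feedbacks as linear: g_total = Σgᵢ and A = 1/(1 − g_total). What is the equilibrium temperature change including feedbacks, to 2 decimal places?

Total gain g = 0.563 − 0.291 + 0.19 − 0.147 = 0.315.
Amplification A = 1/(1 − 0.315) = 1.46.
ΔT = 1.53 × 1.46 = 2.23 K.

2.23 K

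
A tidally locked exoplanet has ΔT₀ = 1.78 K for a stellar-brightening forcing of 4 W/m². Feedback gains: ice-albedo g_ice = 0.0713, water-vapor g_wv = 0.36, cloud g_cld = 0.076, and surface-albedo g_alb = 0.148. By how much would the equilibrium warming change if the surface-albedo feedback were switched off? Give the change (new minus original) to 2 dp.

-1.55 K

Original: g = 0.6553, ΔT = 1.78/(1−0.6553) = 5.1639 K.
Without surface-albedo: g' = 0.5073, ΔT' = 1.78/(1−0.5073) = 3.6127 K.
Change = 3.6127 − 5.1639 = -1.55 K.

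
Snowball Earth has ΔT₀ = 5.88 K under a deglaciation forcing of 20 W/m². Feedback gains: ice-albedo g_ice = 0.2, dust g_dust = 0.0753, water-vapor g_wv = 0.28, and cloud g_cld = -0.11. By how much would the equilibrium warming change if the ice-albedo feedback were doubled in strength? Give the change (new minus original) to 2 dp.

5.98 K

Original: g = 0.4453, ΔT = 5.88/(1−0.4453) = 10.6003 K.
With doubled ice-albedo: g' = 0.6453, ΔT' = 5.88/(1−0.6453) = 16.5774 K.
Change = 16.5774 − 10.6003 = 5.98 K.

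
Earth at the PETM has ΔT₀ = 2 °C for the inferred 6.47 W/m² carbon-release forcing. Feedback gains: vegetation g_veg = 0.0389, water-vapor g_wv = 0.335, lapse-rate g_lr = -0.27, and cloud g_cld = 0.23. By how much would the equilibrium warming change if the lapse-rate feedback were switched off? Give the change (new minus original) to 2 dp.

2.05 °C

Original: g = 0.3339, ΔT = 2/(1−0.3339) = 3.0026 °C.
Without lapse-rate: g' = 0.6039, ΔT' = 2/(1−0.6039) = 5.0492 °C.
Change = 5.0492 − 3.0026 = 2.05 °C.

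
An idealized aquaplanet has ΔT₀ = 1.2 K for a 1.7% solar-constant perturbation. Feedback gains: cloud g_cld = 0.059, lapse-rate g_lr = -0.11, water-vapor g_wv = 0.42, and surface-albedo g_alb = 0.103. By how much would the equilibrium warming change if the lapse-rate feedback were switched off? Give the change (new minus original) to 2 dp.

Original: g = 0.472, ΔT = 1.2/(1−0.472) = 2.2727 K.
Without lapse-rate: g' = 0.582, ΔT' = 1.2/(1−0.582) = 2.8708 K.
Change = 2.8708 − 2.2727 = 0.60 K.

0.60 K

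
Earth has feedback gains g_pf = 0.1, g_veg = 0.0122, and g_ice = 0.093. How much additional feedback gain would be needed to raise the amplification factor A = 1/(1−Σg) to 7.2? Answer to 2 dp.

Current total gain = 0.2052.
Target gain for A = 7.2: g* = 1 − 1/7.2 = 0.8611.
Additional gain needed = 0.8611 − 0.2052 = 0.66.

0.66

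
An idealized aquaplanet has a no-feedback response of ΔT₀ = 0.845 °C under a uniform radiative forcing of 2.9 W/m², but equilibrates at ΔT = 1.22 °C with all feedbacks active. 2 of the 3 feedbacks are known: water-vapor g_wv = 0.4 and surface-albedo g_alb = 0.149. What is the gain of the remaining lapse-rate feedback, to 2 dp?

-0.24

Amplification A = ΔT/ΔT₀ = 1.22/0.845 = 1.444.
Total gain g = 1 − 1/A = 1 − 1/1.444 = 0.3075.
Known gains sum to 0.4 + 0.149 = 0.549.
g_lr = 0.3075 − 0.549 = -0.24.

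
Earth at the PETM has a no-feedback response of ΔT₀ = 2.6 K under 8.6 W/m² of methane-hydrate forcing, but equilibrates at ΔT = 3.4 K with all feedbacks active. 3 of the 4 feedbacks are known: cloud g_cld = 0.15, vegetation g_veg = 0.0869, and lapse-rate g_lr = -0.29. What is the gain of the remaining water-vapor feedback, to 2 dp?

Amplification A = ΔT/ΔT₀ = 3.4/2.6 = 1.308.
Total gain g = 1 − 1/A = 1 − 1/1.308 = 0.2355.
Known gains sum to 0.15 + 0.0869 − 0.29 = -0.0531.
g_wv = 0.2355 + 0.0531 = 0.29.

0.29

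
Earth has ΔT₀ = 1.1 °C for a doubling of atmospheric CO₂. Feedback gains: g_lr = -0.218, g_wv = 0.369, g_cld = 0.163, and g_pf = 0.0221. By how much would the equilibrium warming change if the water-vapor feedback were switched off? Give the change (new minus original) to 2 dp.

Original: g = 0.3361, ΔT = 1.1/(1−0.3361) = 1.6569 °C.
Without water-vapor: g' = -0.0329, ΔT' = 1.1/(1+0.0329) = 1.0650 °C.
Change = 1.0650 − 1.6569 = -0.59 °C.

-0.59 °C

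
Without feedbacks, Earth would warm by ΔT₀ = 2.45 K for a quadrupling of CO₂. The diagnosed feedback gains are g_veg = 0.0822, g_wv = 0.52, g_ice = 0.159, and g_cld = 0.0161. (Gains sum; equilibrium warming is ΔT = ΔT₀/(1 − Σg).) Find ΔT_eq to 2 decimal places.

Total gain g = 0.0822 + 0.52 + 0.159 + 0.0161 = 0.7773.
Amplification A = 1/(1 − 0.7773) = 4.49.
ΔT = 2.45 × 4.49 = 11.00 K.

11.00 K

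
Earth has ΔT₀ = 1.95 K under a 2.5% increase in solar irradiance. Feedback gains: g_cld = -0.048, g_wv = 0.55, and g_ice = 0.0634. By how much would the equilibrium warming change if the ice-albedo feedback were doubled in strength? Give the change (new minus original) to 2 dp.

0.77 K

Original: g = 0.5654, ΔT = 1.95/(1−0.5654) = 4.4869 K.
With doubled ice-albedo: g' = 0.6288, ΔT' = 1.95/(1−0.6288) = 5.2532 K.
Change = 5.2532 − 4.4869 = 0.77 K.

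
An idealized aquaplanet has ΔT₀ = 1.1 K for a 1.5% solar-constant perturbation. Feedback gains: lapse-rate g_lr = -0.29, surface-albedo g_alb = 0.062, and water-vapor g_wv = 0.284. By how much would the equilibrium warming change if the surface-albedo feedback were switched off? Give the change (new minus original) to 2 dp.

Original: g = 0.056, ΔT = 1.1/(1−0.056) = 1.1653 K.
Without surface-albedo: g' = -0.006, ΔT' = 1.1/(1+0.006) = 1.0934 K.
Change = 1.0934 − 1.1653 = -0.07 K.

-0.07 K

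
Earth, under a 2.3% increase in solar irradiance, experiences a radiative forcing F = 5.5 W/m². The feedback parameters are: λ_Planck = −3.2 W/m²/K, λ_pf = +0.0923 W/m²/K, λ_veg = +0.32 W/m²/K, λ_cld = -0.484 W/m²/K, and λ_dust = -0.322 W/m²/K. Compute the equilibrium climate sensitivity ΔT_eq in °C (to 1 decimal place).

1.5 °C

Net feedback parameter λ = (−3.2) + (+0.0923) + (+0.32) + (-0.484) + (-0.322) = -3.5937 W/m²/K.
ΔT = −F/λ = −5.5/(-3.5937) = 1.5 °C.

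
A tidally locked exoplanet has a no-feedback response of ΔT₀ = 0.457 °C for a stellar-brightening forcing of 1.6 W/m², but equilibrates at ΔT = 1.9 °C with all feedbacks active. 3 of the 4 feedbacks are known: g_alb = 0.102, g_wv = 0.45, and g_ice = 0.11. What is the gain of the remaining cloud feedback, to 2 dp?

0.10

Amplification A = ΔT/ΔT₀ = 1.9/0.457 = 4.158.
Total gain g = 1 − 1/A = 1 − 1/4.158 = 0.7595.
Known gains sum to 0.102 + 0.45 + 0.11 = 0.662.
g_cld = 0.7595 − 0.662 = 0.10.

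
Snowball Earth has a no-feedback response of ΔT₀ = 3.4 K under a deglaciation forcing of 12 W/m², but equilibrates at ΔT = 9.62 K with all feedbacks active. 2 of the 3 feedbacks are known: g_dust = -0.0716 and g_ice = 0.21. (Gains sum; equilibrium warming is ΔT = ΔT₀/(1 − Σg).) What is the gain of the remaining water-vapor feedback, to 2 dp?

Amplification A = ΔT/ΔT₀ = 9.62/3.4 = 2.829.
Total gain g = 1 − 1/A = 1 − 1/2.829 = 0.6465.
Known gains sum to -0.0716 + 0.21 = 0.1384.
g_wv = 0.6465 − 0.1384 = 0.51.

0.51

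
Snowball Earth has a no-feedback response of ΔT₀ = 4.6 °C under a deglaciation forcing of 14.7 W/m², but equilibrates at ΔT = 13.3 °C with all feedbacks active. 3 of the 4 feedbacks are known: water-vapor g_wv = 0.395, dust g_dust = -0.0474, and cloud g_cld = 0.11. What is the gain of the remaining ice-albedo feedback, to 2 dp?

Amplification A = ΔT/ΔT₀ = 13.3/4.6 = 2.891.
Total gain g = 1 − 1/A = 1 − 1/2.891 = 0.6541.
Known gains sum to 0.395 − 0.0474 + 0.11 = 0.4576.
g_ice = 0.6541 − 0.4576 = 0.20.

0.20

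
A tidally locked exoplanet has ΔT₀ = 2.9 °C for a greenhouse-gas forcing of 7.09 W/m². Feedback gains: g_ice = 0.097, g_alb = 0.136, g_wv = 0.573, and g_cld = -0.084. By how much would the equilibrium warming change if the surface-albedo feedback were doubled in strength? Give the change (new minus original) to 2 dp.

Original: g = 0.722, ΔT = 2.9/(1−0.722) = 10.4317 °C.
With doubled surface-albedo: g' = 0.858, ΔT' = 2.9/(1−0.858) = 20.4225 °C.
Change = 20.4225 − 10.4317 = 9.99 °C.

9.99 °C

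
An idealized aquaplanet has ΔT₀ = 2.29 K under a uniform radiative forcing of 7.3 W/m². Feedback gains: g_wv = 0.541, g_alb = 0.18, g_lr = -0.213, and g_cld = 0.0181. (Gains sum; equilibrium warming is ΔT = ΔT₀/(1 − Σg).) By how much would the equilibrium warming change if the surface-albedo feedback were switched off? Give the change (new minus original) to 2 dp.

Original: g = 0.5261, ΔT = 2.29/(1−0.5261) = 4.8322 K.
Without surface-albedo: g' = 0.3461, ΔT' = 2.29/(1−0.3461) = 3.5021 K.
Change = 3.5021 − 4.8322 = -1.33 K.

-1.33 K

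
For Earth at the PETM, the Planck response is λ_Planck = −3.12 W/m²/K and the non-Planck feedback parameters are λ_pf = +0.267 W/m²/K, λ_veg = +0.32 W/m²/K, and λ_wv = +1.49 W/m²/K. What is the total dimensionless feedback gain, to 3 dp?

Convert to gains: g_pf = 0.267/3.12 = 0.08558; g_veg = 0.32/3.12 = 0.1026; g_wv = 1.49/3.12 = 0.4776.
Total gain g = 0.66578.

0.666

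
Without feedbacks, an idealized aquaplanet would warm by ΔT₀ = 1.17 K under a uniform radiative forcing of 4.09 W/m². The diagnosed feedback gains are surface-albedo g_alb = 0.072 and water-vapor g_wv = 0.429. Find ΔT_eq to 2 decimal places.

2.34 K

Total gain g = 0.072 + 0.429 = 0.501.
Amplification A = 1/(1 − 0.501) = 2.004.
ΔT = 1.17 × 2.004 = 2.34 K.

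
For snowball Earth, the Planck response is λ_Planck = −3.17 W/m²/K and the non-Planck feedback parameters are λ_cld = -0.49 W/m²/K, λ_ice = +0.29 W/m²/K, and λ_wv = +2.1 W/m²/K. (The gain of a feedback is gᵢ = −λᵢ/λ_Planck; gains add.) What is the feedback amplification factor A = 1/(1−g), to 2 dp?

2.50

Convert to gains: g_cld = -0.49/3.17 = -0.1546; g_ice = 0.29/3.17 = 0.09148; g_wv = 2.1/3.17 = 0.6625.
Total gain g = 0.59938.
A = 1/(1 − 0.59938) = 2.50.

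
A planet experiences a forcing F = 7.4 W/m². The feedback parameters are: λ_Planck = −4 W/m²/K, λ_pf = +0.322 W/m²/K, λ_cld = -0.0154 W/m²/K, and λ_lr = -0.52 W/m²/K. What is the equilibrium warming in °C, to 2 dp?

Net feedback parameter λ = (−4) + (+0.322) + (-0.0154) + (-0.52) = -4.2134 W/m²/K.
ΔT = −F/λ = −7.4/(-4.2134) = 1.76 °C.

1.76 °C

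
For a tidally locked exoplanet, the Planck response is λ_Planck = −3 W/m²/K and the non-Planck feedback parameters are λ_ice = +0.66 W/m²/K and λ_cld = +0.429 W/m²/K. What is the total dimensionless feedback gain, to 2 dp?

Convert to gains: g_ice = 0.66/3 = 0.22; g_cld = 0.429/3 = 0.143.
Total gain g = 0.363.

0.36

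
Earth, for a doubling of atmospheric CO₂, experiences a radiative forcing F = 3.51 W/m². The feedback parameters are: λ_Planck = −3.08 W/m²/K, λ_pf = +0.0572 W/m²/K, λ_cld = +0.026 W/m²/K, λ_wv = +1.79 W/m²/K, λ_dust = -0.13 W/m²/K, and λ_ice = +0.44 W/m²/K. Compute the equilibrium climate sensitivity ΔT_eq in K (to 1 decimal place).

3.9 K

Net feedback parameter λ = (−3.08) + (+0.0572) + (+0.026) + (+1.79) + (-0.13) + (+0.44) = -0.8968 W/m²/K.
ΔT = −F/λ = −3.51/(-0.8968) = 3.9 K.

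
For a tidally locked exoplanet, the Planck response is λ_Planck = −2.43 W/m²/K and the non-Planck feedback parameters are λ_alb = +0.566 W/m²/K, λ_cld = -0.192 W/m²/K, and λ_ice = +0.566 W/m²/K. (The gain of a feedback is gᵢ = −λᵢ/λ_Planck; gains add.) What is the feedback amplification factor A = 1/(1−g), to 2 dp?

Convert to gains: g_alb = 0.566/2.43 = 0.2329; g_cld = -0.192/2.43 = -0.07901; g_ice = 0.566/2.43 = 0.2329.
Total gain g = 0.38679.
A = 1/(1 − 0.38679) = 1.63.

1.63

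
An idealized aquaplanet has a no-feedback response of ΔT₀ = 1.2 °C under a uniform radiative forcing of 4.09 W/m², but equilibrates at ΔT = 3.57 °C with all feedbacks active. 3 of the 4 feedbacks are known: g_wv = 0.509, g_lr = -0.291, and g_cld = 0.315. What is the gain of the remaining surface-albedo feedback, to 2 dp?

Amplification A = ΔT/ΔT₀ = 3.57/1.2 = 2.975.
Total gain g = 1 − 1/A = 1 − 1/2.975 = 0.6639.
Known gains sum to 0.509 − 0.291 + 0.315 = 0.533.
g_alb = 0.6639 − 0.533 = 0.13.

0.13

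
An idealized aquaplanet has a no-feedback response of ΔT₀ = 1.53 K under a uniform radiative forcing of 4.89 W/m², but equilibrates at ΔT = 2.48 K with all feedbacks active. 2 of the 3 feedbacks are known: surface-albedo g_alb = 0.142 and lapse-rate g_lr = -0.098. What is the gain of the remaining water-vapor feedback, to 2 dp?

Amplification A = ΔT/ΔT₀ = 2.48/1.53 = 1.621.
Total gain g = 1 − 1/A = 1 − 1/1.621 = 0.3831.
Known gains sum to 0.142 − 0.098 = 0.044.
g_wv = 0.3831 − 0.044 = 0.34.

0.34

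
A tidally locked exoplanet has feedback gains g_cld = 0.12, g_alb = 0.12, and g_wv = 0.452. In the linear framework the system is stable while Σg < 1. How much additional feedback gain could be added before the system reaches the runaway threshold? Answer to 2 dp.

Current total gain = 0.12 + 0.12 + 0.452 = 0.692.
Margin to runaway = 1 − 0.692 = 0.31.

0.31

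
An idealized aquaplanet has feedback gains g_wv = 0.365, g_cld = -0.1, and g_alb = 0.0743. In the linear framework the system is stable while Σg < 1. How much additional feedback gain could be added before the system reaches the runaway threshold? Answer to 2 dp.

0.66

Current total gain = 0.365 − 0.1 + 0.0743 = 0.3393.
Margin to runaway = 1 − 0.3393 = 0.66.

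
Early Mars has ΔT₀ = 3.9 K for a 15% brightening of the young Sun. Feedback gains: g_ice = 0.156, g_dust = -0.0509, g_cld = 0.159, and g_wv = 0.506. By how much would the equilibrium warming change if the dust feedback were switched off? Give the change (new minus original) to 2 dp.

Original: g = 0.7701, ΔT = 3.9/(1−0.7701) = 16.9639 K.
Without dust: g' = 0.821, ΔT' = 3.9/(1−0.821) = 21.7877 K.
Change = 21.7877 − 16.9639 = 4.82 K.

4.82 K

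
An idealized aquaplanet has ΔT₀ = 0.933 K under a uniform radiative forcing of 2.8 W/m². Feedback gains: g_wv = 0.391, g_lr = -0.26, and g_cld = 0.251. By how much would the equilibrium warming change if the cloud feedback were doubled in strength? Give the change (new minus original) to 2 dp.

1.03 K

Original: g = 0.382, ΔT = 0.933/(1−0.382) = 1.5097 K.
With doubled cloud: g' = 0.633, ΔT' = 0.933/(1−0.633) = 2.5422 K.
Change = 2.5422 − 1.5097 = 1.03 K.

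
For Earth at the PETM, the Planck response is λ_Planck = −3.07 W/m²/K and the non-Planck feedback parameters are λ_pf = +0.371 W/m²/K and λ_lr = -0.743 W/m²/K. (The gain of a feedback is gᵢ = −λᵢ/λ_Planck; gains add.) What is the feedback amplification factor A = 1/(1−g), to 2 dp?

Convert to gains: g_pf = 0.371/3.07 = 0.1208; g_lr = -0.743/3.07 = -0.242.
Total gain g = -0.1212.
A = 1/(1 + 0.1212) = 0.89.

0.89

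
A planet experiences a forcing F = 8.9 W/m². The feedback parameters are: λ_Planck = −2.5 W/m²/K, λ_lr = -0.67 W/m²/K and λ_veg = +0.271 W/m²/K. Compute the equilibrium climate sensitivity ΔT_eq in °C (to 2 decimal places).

3.07 °C

Net feedback parameter λ = (−2.5) + (-0.67) + (+0.271) = -2.899 W/m²/K.
ΔT = −F/λ = −8.9/(-2.899) = 3.07 °C.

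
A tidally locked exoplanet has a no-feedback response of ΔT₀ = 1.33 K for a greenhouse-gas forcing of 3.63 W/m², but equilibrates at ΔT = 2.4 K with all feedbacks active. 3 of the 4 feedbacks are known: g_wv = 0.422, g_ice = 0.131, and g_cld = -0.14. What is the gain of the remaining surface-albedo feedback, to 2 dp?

Amplification A = ΔT/ΔT₀ = 2.4/1.33 = 1.805.
Total gain g = 1 − 1/A = 1 − 1/1.805 = 0.446.
Known gains sum to 0.422 + 0.131 − 0.14 = 0.413.
g_alb = 0.446 − 0.413 = 0.03.

0.03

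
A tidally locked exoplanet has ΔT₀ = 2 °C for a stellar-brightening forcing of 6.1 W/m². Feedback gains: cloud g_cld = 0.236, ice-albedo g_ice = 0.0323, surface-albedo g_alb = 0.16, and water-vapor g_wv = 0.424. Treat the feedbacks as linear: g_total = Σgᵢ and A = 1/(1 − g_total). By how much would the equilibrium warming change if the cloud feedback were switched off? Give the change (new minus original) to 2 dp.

-8.33 °C

Original: g = 0.8523, ΔT = 2/(1−0.8523) = 13.5410 °C.
Without cloud: g' = 0.6163, ΔT' = 2/(1−0.6163) = 5.2124 °C.
Change = 5.2124 − 13.5410 = -8.33 °C.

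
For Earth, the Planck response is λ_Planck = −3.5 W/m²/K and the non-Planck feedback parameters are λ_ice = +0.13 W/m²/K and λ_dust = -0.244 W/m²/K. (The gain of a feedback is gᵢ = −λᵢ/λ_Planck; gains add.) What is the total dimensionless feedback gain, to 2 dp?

Convert to gains: g_ice = 0.13/3.5 = 0.03714; g_dust = -0.244/3.5 = -0.06971.
Total gain g = -0.03257.

-0.03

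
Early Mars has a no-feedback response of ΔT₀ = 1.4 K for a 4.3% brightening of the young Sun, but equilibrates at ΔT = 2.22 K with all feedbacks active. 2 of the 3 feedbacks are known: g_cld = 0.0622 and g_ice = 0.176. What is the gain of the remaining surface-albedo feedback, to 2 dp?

Amplification A = ΔT/ΔT₀ = 2.22/1.4 = 1.586.
Total gain g = 1 − 1/A = 1 − 1/1.586 = 0.3695.
Known gains sum to 0.0622 + 0.176 = 0.2382.
g_alb = 0.3695 − 0.2382 = 0.13.

0.13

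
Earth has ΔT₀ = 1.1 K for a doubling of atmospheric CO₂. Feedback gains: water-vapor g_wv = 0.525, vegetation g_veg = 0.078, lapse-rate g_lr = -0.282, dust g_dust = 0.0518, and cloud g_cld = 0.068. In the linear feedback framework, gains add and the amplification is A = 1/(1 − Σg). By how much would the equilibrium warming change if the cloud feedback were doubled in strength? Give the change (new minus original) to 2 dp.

Original: g = 0.4408, ΔT = 1.1/(1−0.4408) = 1.9671 K.
With doubled cloud: g' = 0.5088, ΔT' = 1.1/(1−0.5088) = 2.2394 K.
Change = 2.2394 − 1.9671 = 0.27 K.

0.27 K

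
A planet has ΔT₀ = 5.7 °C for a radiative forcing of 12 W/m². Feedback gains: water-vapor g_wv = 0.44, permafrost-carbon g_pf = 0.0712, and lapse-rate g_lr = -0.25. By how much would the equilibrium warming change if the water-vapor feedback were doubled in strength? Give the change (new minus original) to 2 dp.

Original: g = 0.2612, ΔT = 5.7/(1−0.2612) = 7.7152 °C.
With doubled water-vapor: g' = 0.7012, ΔT' = 5.7/(1−0.7012) = 19.0763 °C.
Change = 19.0763 − 7.7152 = 11.36 °C.

11.36 °C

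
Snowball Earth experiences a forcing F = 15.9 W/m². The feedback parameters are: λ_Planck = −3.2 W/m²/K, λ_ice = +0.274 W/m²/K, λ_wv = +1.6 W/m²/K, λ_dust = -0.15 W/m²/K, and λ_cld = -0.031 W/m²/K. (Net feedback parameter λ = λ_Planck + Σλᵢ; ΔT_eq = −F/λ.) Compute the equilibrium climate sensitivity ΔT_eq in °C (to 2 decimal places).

10.55 °C

Net feedback parameter λ = (−3.2) + (+0.274) + (+1.6) + (-0.15) + (-0.031) = -1.507 W/m²/K.
ΔT = −F/λ = −15.9/(-1.507) = 10.55 °C.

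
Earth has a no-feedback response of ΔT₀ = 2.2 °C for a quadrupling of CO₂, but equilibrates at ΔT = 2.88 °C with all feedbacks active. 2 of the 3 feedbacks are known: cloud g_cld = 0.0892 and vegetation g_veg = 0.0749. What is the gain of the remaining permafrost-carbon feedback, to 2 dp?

Amplification A = ΔT/ΔT₀ = 2.88/2.2 = 1.309.
Total gain g = 1 − 1/A = 1 − 1/1.309 = 0.2361.
Known gains sum to 0.0892 + 0.0749 = 0.1641.
g_pf = 0.2361 − 0.1641 = 0.07.

0.07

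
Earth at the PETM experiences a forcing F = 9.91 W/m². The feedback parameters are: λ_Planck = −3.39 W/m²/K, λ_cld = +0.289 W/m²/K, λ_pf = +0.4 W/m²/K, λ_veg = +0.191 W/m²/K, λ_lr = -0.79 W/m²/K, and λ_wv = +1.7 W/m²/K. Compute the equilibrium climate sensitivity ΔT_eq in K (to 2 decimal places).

6.19 K

Net feedback parameter λ = (−3.39) + (+0.289) + (+0.4) + (+0.191) + (-0.79) + (+1.7) = -1.6 W/m²/K.
ΔT = −F/λ = −9.91/(-1.6) = 6.19 K.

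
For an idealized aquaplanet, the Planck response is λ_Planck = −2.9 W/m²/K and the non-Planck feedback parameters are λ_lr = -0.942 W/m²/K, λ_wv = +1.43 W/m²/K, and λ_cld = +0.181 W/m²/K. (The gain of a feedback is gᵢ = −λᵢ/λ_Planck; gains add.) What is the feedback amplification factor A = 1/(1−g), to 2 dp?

Convert to gains: g_lr = -0.942/2.9 = -0.3248; g_wv = 1.43/2.9 = 0.4931; g_cld = 0.181/2.9 = 0.06241.
Total gain g = 0.23071.
A = 1/(1 − 0.23071) = 1.30.

1.30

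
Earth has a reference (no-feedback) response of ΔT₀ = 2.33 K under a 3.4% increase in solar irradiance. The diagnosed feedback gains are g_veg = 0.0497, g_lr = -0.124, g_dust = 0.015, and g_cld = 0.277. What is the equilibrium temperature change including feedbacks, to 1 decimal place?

3.0 K

Total gain g = 0.0497 − 0.124 + 0.015 + 0.277 = 0.2177.
Amplification A = 1/(1 − 0.2177) = 1.278.
ΔT = 2.33 × 1.278 = 3.0 K.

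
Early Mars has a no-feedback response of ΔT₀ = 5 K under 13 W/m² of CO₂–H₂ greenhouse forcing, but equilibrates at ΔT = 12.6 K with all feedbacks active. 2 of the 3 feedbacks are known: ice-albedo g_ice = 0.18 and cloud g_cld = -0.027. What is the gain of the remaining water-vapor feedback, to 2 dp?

Amplification A = ΔT/ΔT₀ = 12.6/5 = 2.52.
Total gain g = 1 − 1/A = 1 − 1/2.52 = 0.6032.
Known gains sum to 0.18 − 0.027 = 0.153.
g_wv = 0.6032 − 0.153 = 0.45.

0.45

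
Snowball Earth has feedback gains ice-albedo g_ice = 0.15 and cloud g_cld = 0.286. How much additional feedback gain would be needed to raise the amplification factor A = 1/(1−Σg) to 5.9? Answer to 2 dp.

Current total gain = 0.436.
Target gain for A = 5.9: g* = 1 − 1/5.9 = 0.8305.
Additional gain needed = 0.8305 − 0.436 = 0.39.

0.39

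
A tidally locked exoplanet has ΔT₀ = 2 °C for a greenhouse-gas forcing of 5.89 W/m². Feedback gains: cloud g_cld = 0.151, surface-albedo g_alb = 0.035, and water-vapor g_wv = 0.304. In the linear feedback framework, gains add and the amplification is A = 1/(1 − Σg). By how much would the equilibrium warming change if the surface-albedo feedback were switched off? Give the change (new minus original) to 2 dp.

-0.25 °C

Original: g = 0.49, ΔT = 2/(1−0.49) = 3.9216 °C.
Without surface-albedo: g' = 0.455, ΔT' = 2/(1−0.455) = 3.6697 °C.
Change = 3.6697 − 3.9216 = -0.25 °C.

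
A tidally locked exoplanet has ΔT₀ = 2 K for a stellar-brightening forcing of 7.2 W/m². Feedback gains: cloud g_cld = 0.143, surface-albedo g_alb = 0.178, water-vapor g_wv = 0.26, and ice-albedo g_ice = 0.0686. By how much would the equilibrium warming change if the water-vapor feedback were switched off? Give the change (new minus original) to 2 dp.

Original: g = 0.6496, ΔT = 2/(1−0.6496) = 5.7078 K.
Without water-vapor: g' = 0.3896, ΔT' = 2/(1−0.3896) = 3.2765 K.
Change = 3.2765 − 5.7078 = -2.43 K.

-2.43 K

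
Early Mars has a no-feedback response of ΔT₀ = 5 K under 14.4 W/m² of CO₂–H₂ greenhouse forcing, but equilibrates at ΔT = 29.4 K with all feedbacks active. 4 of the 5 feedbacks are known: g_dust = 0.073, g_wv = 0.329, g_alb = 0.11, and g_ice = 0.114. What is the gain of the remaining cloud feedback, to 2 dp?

0.20

Amplification A = ΔT/ΔT₀ = 29.4/5 = 5.88.
Total gain g = 1 − 1/A = 1 − 1/5.88 = 0.8299.
Known gains sum to 0.073 + 0.329 + 0.11 + 0.114 = 0.626.
g_cld = 0.8299 − 0.626 = 0.20.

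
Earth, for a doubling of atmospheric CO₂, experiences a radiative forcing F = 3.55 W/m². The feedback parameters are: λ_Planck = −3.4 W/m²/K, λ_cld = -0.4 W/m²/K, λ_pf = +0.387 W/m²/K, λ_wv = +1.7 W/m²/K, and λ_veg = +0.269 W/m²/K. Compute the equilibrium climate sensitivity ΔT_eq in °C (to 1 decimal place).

2.5 °C

Net feedback parameter λ = (−3.4) + (-0.4) + (+0.387) + (+1.7) + (+0.269) = -1.444 W/m²/K.
ΔT = −F/λ = −3.55/(-1.444) = 2.5 °C.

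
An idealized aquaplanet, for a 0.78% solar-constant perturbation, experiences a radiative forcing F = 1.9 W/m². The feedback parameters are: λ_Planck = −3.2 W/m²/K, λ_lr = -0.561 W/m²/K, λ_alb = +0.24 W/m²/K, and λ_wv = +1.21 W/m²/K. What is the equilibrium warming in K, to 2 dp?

0.82 K

Net feedback parameter λ = (−3.2) + (-0.561) + (+0.24) + (+1.21) = -2.311 W/m²/K.
ΔT = −F/λ = −1.9/(-2.311) = 0.82 K.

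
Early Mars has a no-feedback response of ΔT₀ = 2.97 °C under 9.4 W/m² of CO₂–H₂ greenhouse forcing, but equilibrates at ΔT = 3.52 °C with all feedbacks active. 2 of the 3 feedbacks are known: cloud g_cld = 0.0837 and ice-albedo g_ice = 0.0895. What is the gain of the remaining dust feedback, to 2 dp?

Amplification A = ΔT/ΔT₀ = 3.52/2.97 = 1.185.
Total gain g = 1 − 1/A = 1 − 1/1.185 = 0.1561.
Known gains sum to 0.0837 + 0.0895 = 0.1732.
g_dust = 0.1561 − 0.1732 = -0.02.

-0.02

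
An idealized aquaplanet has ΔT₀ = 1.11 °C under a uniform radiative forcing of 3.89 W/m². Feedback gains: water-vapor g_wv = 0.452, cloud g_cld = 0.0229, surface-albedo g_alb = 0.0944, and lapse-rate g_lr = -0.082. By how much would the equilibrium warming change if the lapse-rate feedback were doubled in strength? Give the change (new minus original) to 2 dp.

-0.30 °C

Original: g = 0.4873, ΔT = 1.11/(1−0.4873) = 2.1650 °C.
With doubled lapse-rate: g' = 0.4053, ΔT' = 1.11/(1−0.4053) = 1.8665 °C.
Change = 1.8665 − 2.1650 = -0.30 °C.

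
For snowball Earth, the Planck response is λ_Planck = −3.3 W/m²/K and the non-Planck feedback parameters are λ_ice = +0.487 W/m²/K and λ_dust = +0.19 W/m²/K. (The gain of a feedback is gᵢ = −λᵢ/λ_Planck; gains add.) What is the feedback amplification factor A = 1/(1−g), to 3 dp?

1.258

Convert to gains: g_ice = 0.487/3.3 = 0.1476; g_dust = 0.19/3.3 = 0.05758.
Total gain g = 0.20518.
A = 1/(1 − 0.20518) = 1.258.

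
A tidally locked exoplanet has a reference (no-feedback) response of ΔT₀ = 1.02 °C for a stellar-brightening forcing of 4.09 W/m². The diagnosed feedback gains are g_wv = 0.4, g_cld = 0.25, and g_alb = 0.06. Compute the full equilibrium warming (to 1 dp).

Total gain g = 0.4 + 0.25 + 0.06 = 0.71.
Amplification A = 1/(1 − 0.71) = 3.448.
ΔT = 1.02 × 3.448 = 3.5 °C.

3.5 °C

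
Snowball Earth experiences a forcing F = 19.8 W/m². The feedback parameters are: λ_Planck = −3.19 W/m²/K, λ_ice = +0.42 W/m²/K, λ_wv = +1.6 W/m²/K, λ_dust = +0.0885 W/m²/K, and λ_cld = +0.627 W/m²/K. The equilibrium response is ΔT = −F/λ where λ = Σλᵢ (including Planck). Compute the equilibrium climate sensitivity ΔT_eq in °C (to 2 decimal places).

43.56 °C

Net feedback parameter λ = (−3.19) + (+0.42) + (+1.6) + (+0.0885) + (+0.627) = -0.4545 W/m²/K.
ΔT = −F/λ = −19.8/(-0.4545) = 43.56 °C.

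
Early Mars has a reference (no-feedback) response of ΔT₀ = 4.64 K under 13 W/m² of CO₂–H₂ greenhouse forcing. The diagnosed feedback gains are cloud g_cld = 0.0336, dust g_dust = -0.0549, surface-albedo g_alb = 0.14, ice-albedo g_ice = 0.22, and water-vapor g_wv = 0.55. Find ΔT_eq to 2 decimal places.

Total gain g = 0.0336 − 0.0549 + 0.14 + 0.22 + 0.55 = 0.8887.
Amplification A = 1/(1 − 0.8887) = 8.985.
ΔT = 4.64 × 8.985 = 41.69 K.

41.69 K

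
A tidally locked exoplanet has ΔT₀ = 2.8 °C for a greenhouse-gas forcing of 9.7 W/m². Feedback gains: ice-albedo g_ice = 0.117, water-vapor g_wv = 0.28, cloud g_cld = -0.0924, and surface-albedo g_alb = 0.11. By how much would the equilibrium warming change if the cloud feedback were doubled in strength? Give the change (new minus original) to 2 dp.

-0.65 °C

Original: g = 0.4146, ΔT = 2.8/(1−0.4146) = 4.7831 °C.
With doubled cloud: g' = 0.3222, ΔT' = 2.8/(1−0.3222) = 4.1310 °C.
Change = 4.1310 − 4.7831 = -0.65 °C.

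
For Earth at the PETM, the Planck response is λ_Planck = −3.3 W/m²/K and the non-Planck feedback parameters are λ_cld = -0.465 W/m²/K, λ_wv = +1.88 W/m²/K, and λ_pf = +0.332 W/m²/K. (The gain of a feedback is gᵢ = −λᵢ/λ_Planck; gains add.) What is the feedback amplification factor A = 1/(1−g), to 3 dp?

Convert to gains: g_cld = -0.465/3.3 = -0.1409; g_wv = 1.88/3.3 = 0.5697; g_pf = 0.332/3.3 = 0.1006.
Total gain g = 0.5294.
A = 1/(1 − 0.5294) = 2.125.

2.125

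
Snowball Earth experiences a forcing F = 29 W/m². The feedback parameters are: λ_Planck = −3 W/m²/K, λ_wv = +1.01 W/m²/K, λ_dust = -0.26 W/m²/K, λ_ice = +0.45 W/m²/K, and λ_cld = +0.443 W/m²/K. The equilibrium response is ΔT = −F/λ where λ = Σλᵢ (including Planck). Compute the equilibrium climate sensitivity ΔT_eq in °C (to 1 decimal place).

Net feedback parameter λ = (−3) + (+1.01) + (-0.26) + (+0.45) + (+0.443) = -1.357 W/m²/K.
ΔT = −F/λ = −29/(-1.357) = 21.4 °C.

21.4 °C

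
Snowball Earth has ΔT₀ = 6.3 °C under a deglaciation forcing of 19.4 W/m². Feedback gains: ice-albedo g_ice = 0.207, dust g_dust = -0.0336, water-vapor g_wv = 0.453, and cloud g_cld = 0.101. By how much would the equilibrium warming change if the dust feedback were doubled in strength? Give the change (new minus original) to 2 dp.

Original: g = 0.7274, ΔT = 6.3/(1−0.7274) = 23.1108 °C.
With doubled dust: g' = 0.6938, ΔT' = 6.3/(1−0.6938) = 20.5748 °C.
Change = 20.5748 − 23.1108 = -2.54 °C.

-2.54 °C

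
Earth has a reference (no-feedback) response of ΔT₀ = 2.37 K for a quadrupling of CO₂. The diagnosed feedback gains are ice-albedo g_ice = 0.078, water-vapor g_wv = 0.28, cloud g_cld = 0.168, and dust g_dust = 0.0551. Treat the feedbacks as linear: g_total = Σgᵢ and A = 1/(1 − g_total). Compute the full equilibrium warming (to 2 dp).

Total gain g = 0.078 + 0.28 + 0.168 + 0.0551 = 0.5811.
Amplification A = 1/(1 − 0.5811) = 2.387.
ΔT = 2.37 × 2.387 = 5.66 K.

5.66 K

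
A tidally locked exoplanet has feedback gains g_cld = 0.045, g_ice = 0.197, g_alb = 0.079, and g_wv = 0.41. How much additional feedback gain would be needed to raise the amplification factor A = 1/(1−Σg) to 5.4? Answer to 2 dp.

0.08

Current total gain = 0.731.
Target gain for A = 5.4: g* = 1 − 1/5.4 = 0.8148.
Additional gain needed = 0.8148 − 0.731 = 0.08.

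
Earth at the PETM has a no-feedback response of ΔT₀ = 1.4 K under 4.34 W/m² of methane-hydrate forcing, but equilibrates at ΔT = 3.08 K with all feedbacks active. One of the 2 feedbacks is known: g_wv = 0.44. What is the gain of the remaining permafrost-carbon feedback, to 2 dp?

0.11

Amplification A = ΔT/ΔT₀ = 3.08/1.4 = 2.2.
Total gain g = 1 − 1/A = 1 − 1/2.2 = 0.5455.
The known gain is 0.44.
g_pf = 0.5455 − 0.44 = 0.11.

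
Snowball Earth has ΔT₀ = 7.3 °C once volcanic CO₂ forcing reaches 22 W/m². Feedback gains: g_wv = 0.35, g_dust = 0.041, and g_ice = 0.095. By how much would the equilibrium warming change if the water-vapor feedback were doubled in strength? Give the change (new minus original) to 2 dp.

30.31 °C

Original: g = 0.486, ΔT = 7.3/(1−0.486) = 14.2023 °C.
With doubled water-vapor: g' = 0.836, ΔT' = 7.3/(1−0.836) = 44.5122 °C.
Change = 44.5122 − 14.2023 = 30.31 °C.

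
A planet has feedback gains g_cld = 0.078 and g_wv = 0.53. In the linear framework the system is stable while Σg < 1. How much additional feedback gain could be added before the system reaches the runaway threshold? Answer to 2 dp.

Current total gain = 0.078 + 0.53 = 0.608.
Margin to runaway = 1 − 0.608 = 0.39.

0.39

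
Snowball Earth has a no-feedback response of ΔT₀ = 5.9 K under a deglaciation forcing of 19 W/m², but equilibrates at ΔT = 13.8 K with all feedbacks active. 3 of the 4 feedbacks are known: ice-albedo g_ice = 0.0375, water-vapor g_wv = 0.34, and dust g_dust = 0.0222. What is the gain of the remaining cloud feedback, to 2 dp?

0.17

Amplification A = ΔT/ΔT₀ = 13.8/5.9 = 2.339.
Total gain g = 1 − 1/A = 1 − 1/2.339 = 0.5725.
Known gains sum to 0.0375 + 0.34 + 0.0222 = 0.3997.
g_cld = 0.5725 − 0.3997 = 0.17.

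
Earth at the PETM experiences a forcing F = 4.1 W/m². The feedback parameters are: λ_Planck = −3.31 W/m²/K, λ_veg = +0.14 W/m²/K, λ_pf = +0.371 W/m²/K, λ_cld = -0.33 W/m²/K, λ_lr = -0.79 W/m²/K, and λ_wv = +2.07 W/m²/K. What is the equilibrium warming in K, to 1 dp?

2.2 K

Net feedback parameter λ = (−3.31) + (+0.14) + (+0.371) + (-0.33) + (-0.79) + (+2.07) = -1.849 W/m²/K.
ΔT = −F/λ = −4.1/(-1.849) = 2.2 K.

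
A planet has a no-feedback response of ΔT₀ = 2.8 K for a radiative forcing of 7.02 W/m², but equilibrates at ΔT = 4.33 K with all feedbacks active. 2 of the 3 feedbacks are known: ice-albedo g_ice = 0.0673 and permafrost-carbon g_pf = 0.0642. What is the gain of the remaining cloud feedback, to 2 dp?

0.22

Amplification A = ΔT/ΔT₀ = 4.33/2.8 = 1.546.
Total gain g = 1 − 1/A = 1 − 1/1.546 = 0.3532.
Known gains sum to 0.0673 + 0.0642 = 0.1315.
g_cld = 0.3532 − 0.1315 = 0.22.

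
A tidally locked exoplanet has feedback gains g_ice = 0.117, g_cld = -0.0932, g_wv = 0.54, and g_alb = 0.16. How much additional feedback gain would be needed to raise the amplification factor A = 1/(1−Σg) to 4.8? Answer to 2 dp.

Current total gain = 0.7238.
Target gain for A = 4.8: g* = 1 − 1/4.8 = 0.7917.
Additional gain needed = 0.7917 − 0.7238 = 0.07.

0.07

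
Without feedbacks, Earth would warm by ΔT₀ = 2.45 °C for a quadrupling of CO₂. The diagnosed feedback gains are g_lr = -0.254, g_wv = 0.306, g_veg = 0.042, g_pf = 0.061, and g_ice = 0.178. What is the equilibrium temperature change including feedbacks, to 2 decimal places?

Total gain g = -0.254 + 0.306 + 0.042 + 0.061 + 0.178 = 0.333.
Amplification A = 1/(1 − 0.333) = 1.499.
ΔT = 2.45 × 1.499 = 3.67 °C.

3.67 °C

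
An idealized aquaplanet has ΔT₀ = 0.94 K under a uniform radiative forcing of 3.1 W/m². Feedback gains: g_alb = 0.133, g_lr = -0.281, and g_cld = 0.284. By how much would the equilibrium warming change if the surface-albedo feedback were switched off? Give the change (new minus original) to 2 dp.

-0.15 K

Original: g = 0.136, ΔT = 0.94/(1−0.136) = 1.0880 K.
Without surface-albedo: g' = 0.003, ΔT' = 0.94/(1−0.003) = 0.9428 K.
Change = 0.9428 − 1.0880 = -0.15 K.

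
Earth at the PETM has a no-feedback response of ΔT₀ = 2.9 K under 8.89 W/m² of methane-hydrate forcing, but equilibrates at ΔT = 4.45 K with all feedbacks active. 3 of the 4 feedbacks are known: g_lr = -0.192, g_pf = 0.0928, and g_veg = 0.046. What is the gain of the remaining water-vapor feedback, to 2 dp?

Amplification A = ΔT/ΔT₀ = 4.45/2.9 = 1.534.
Total gain g = 1 − 1/A = 1 − 1/1.534 = 0.3481.
Known gains sum to -0.192 + 0.0928 + 0.046 = -0.0532.
g_wv = 0.3481 + 0.0532 = 0.40.

0.40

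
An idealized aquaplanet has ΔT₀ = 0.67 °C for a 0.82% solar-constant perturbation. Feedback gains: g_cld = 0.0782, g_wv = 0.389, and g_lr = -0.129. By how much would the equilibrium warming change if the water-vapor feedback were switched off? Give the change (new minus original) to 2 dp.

Original: g = 0.3382, ΔT = 0.67/(1−0.3382) = 1.0124 °C.
Without water-vapor: g' = -0.0508, ΔT' = 0.67/(1+0.0508) = 0.6376 °C.
Change = 0.6376 − 1.0124 = -0.37 °C.

-0.37 °C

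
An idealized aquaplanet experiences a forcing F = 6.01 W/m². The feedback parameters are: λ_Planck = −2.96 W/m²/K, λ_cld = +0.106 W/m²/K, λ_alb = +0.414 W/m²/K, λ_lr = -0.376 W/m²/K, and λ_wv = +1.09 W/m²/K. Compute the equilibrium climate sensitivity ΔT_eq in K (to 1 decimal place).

3.5 K

Net feedback parameter λ = (−2.96) + (+0.106) + (+0.414) + (-0.376) + (+1.09) = -1.726 W/m²/K.
ΔT = −F/λ = −6.01/(-1.726) = 3.5 K.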